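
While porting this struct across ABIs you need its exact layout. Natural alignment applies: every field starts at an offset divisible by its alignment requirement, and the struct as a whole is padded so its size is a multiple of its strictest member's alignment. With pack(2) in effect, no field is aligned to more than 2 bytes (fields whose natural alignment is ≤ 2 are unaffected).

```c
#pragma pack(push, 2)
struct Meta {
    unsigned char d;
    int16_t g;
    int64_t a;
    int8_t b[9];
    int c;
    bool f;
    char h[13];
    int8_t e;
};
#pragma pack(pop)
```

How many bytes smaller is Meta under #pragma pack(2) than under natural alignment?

6

natural layout:
  0..1  d  (1B, 1-aligned)
  1..2  -- padding (1B)
  2..4  g  (2B, 2-aligned)
  4..8  -- padding (4B)
  8..16  a  (8B, 8-aligned)
  16..25  b  (9B, 1-aligned)
  25..28  -- padding (3B)
  28..32  c  (4B, 4-aligned)
  32..33  f  (1B, 1-aligned)
  33..46  h  (13B, 1-aligned)
  46..47  e  (1B, 1-aligned)
  47..48  -- tail padding (1B)
  sizeof = 48, alignof = 8
packed(2) layout:
  0..1  d  (1B, 1-aligned)
  1..2  -- padding (1B)
  2..4  g  (2B, 2-aligned)
  4..12  a  (8B, 2-aligned)
  12..21  b  (9B, 1-aligned)
  21..22  -- padding (1B)
  22..26  c  (4B, 2-aligned)
  26..27  f  (1B, 1-aligned)
  27..40  h  (13B, 1-aligned)
  40..41  e  (1B, 1-aligned)
  41..42  -- tail padding (1B)
  sizeof = 42, alignof = 2
48 − 42 = 6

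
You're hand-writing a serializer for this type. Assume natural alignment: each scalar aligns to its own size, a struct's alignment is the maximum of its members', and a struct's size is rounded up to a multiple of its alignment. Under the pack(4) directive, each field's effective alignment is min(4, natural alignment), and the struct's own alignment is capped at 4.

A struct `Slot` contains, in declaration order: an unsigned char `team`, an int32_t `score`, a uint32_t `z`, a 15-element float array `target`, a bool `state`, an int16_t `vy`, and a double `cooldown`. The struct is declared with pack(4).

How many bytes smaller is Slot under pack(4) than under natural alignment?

natural layout:
  @0: team [1B, align 1] → 1
  +3 pad (align 4)
  @4: score [4B, align 4] → 8
  @8: z [4B, align 4] → 12
  @12: target [60B, align 4] → 72
  @72: state [1B, align 1] → 73
  +1 pad (align 2)
  @74: vy [2B, align 2] → 76
  +4 pad (align 8)
  @80: cooldown [8B, align 8] → 88
  size 88, align 8
packed(4) layout:
  @0: team [1B, align 1] → 1
  +3 pad (align 4)
  @4: score [4B, align 4] → 8
  @8: z [4B, align 4] → 12
  @12: target [60B, align 4] → 72
  @72: state [1B, align 1] → 73
  +1 pad (align 2)
  @74: vy [2B, align 2] → 76
  @76: cooldown [8B, align 4] → 84
  size 84, align 4
88 − 84 = 4

4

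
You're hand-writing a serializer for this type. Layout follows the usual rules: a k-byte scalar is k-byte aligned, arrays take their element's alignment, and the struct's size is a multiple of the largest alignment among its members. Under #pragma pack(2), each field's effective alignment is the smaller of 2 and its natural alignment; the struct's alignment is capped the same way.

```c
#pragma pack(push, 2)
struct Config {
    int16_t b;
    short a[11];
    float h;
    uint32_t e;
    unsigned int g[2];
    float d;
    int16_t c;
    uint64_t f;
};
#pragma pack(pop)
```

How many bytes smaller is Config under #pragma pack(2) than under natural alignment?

natural layout:
  b at 0 (size 2, align 2) → ends 2
  a at 2 (size 22, align 2) → ends 24
  h at 24 (size 4, align 4) → ends 28
  e at 28 (size 4, align 4) → ends 32
  g at 32 (size 8, align 4) → ends 40
  d at 40 (size 4, align 4) → ends 44
  c at 44 (size 2, align 2) → ends 46
  pad 2 to align 8 for f
  f at 48 (size 8, align 8) → ends 56
  total 56 bytes, alignment 8
packed(2) layout:
  b at 0 (size 2, align 2) → ends 2
  a at 2 (size 22, align 2) → ends 24
  h at 24 (size 4, align 2) → ends 28
  e at 28 (size 4, align 2) → ends 32
  g at 32 (size 8, align 2) → ends 40
  d at 40 (size 4, align 2) → ends 44
  c at 44 (size 2, align 2) → ends 46
  f at 46 (size 8, align 2) → ends 54
  total 54 bytes, alignment 2
56 − 54 = 2

2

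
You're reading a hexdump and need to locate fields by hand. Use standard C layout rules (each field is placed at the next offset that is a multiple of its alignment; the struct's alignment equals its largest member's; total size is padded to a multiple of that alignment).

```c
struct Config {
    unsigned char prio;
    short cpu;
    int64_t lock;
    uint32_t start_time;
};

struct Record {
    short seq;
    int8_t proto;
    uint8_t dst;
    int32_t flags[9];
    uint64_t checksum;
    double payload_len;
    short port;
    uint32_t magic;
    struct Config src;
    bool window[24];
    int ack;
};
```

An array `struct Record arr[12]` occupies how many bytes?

Config: @0: prio [1B, align 1] → 1; +1 pad (align 2); @2: cpu [2B, align 2] → 4; +4 pad (align 8); @8: lock [8B, align 8] → 16; @16: start_time [4B, align 4] → 20; +4 tail pad (align 8); size 24, align 8
@0: seq [2B, align 2] → 2
@2: proto [1B, align 1] → 3
@3: dst [1B, align 1] → 4
@4: flags [36B, align 4] → 40
@40: checksum [8B, align 8] → 48
@48: payload_len [8B, align 8] → 56
@56: port [2B, align 2] → 58
+2 pad (align 4)
@60: magic [4B, align 4] → 64
@64: src [24B, align 8] → 88
@88: window [24B, align 1] → 112
@112: ack [4B, align 4] → 116
+4 tail pad (align 8)
size 120, align 8
array of 12: 12 × 120 = 1440

1440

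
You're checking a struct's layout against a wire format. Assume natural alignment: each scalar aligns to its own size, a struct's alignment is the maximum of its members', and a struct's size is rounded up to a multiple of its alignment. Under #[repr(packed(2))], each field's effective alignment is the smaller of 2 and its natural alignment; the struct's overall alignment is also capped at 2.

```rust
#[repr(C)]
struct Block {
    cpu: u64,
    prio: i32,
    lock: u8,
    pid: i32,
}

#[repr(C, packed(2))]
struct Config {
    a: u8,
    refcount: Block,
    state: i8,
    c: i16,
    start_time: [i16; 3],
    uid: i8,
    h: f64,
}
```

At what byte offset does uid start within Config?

36

Block: cpu at 0 (size 8, align 8) → ends 8; prio at 8 (size 4, align 4) → ends 12; lock at 12 (size 1, align 1) → ends 13; pad 3 to align 4 for pid; pid at 16 (size 4, align 4) → ends 20; tail pad 4 to reach multiple of 8; total 24 bytes, alignment 8
a at 0 (size 1, align 1) → ends 1
pad 1 to align 2 for refcount
refcount at 2 (size 24, align 2) → ends 26
state at 26 (size 1, align 1) → ends 27
pad 1 to align 2 for c
c at 28 (size 2, align 2) → ends 30
start_time at 30 (size 6, align 2) → ends 36
uid at 36 (size 1, align 1) → ends 37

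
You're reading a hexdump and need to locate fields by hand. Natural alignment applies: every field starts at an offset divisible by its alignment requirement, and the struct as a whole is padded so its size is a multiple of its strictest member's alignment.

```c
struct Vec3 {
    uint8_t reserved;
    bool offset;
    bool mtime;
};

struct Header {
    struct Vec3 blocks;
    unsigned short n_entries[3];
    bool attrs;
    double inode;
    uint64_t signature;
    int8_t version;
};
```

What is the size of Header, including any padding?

Vec3: 0..1  reserved  (1B, 1-aligned); 1..2  offset  (1B, 1-aligned); 2..3  mtime  (1B, 1-aligned); sizeof = 3, alignof = 1
0..3  blocks  (3B, 1-aligned)
3..4  -- padding (1B)
4..10  n_entries  (6B, 2-aligned)
10..11  attrs  (1B, 1-aligned)
11..16  -- padding (5B)
16..24  inode  (8B, 8-aligned)
24..32  signature  (8B, 8-aligned)
32..33  version  (1B, 1-aligned)
33..40  -- tail padding (7B)
sizeof = 40, alignof = 8

40 bytes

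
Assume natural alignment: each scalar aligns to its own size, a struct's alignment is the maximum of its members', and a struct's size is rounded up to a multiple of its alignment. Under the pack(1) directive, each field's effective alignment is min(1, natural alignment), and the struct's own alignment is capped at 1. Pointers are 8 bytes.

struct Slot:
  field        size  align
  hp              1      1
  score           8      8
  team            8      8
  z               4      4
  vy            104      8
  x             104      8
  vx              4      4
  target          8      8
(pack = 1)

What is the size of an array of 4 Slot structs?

964

0..1  hp  (1B, 1-aligned)
1..9  score  (8B, 1-aligned)
9..17  team  (8B, 1-aligned)
17..21  z  (4B, 1-aligned)
21..125  vy  (104B, 1-aligned)
125..229  x  (104B, 1-aligned)
229..233  vx  (4B, 1-aligned)
233..241  target  (8B, 1-aligned)
sizeof = 241, alignof = 1
array of 4: 4 × 241 = 964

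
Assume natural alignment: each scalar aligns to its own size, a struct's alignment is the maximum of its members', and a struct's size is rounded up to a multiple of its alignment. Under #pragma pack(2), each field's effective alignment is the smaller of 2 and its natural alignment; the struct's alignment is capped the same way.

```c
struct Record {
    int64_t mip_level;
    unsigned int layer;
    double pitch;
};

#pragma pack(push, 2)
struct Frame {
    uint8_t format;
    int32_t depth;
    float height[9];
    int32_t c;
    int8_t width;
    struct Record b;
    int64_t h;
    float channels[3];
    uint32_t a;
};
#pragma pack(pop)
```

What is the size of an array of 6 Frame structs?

Record: mip_level at 0 (size 8, align 8) → ends 8; layer at 8 (size 4, align 4) → ends 12; pad 4 to align 8 for pitch; pitch at 16 (size 8, align 8) → ends 24; total 24 bytes, alignment 8
format at 0 (size 1, align 1) → ends 1
pad 1 to align 2 for depth
depth at 2 (size 4, align 2) → ends 6
height at 6 (size 36, align 2) → ends 42
c at 42 (size 4, align 2) → ends 46
width at 46 (size 1, align 1) → ends 47
pad 1 to align 2 for b
b at 48 (size 24, align 2) → ends 72
h at 72 (size 8, align 2) → ends 80
channels at 80 (size 12, align 2) → ends 92
a at 92 (size 4, align 2) → ends 96
total 96 bytes, alignment 2
array of 6: 6 × 96 = 576

576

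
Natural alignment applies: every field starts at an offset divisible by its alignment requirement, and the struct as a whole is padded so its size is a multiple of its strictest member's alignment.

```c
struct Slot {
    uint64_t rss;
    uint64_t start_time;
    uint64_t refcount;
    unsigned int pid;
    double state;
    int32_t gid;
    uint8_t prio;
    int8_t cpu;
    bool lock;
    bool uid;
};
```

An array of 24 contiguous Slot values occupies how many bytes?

0..8  rss  (8B, 8-aligned)
8..16  start_time  (8B, 8-aligned)
16..24  refcount  (8B, 8-aligned)
24..28  pid  (4B, 4-aligned)
28..32  -- padding (4B)
32..40  state  (8B, 8-aligned)
40..44  gid  (4B, 4-aligned)
44..45  prio  (1B, 1-aligned)
45..46  cpu  (1B, 1-aligned)
46..47  lock  (1B, 1-aligned)
47..48  uid  (1B, 1-aligned)
sizeof = 48, alignof = 8
array of 24: 24 × 48 = 1152

1152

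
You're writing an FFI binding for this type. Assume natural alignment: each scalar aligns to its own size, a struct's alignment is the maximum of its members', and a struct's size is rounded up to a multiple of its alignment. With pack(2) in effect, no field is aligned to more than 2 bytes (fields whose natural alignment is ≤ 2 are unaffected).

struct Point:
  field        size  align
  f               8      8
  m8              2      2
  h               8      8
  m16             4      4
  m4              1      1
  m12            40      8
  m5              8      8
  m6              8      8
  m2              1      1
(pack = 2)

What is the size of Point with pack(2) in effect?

@0: f [8B, align 2] → 8
@8: m8 [2B, align 2] → 10
@10: h [8B, align 2] → 18
@18: m16 [4B, align 2] → 22
@22: m4 [1B, align 1] → 23
+1 pad (align 2)
@24: m12 [40B, align 2] → 64
@64: m5 [8B, align 2] → 72
@72: m6 [8B, align 2] → 80
@80: m2 [1B, align 1] → 81
+1 tail pad (align 2)
size 82, align 2

82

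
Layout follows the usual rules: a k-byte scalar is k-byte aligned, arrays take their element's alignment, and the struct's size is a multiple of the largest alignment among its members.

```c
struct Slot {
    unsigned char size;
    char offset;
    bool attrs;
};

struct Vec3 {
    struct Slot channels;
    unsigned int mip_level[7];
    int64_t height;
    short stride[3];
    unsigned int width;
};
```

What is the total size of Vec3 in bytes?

Slot: size at 0 (size 1, align 1) → ends 1; offset at 1 (size 1, align 1) → ends 2; attrs at 2 (size 1, align 1) → ends 3; total 3 bytes, alignment 1
channels at 0 (size 3, align 1) → ends 3
pad 1 to align 4 for mip_level
mip_level at 4 (size 28, align 4) → ends 32
height at 32 (size 8, align 8) → ends 40
stride at 40 (size 6, align 2) → ends 46
pad 2 to align 4 for width
width at 48 (size 4, align 4) → ends 52
tail pad 4 to reach multiple of 8
total 56 bytes, alignment 8

56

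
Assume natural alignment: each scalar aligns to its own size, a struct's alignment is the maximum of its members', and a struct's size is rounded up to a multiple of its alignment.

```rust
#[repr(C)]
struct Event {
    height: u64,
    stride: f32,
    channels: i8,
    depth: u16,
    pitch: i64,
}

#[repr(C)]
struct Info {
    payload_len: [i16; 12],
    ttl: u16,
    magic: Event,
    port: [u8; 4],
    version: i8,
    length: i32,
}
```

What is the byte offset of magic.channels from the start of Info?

Event: height at 0 (size 8, align 8) → ends 8; stride at 8 (size 4, align 4) → ends 12; channels at 12 (size 1, align 1) → ends 13; pad 1 to align 2 for depth; depth at 14 (size 2, align 2) → ends 16; pitch at 16 (size 8, align 8) → ends 24; total 24 bytes, alignment 8
payload_len at 0 (size 24, align 2) → ends 24
ttl at 24 (size 2, align 2) → ends 26
pad 6 to align 8 for magic
magic at 32 (size 24, align 8) → ends 56
within Event: channels at 12
32 + 12 = 44

44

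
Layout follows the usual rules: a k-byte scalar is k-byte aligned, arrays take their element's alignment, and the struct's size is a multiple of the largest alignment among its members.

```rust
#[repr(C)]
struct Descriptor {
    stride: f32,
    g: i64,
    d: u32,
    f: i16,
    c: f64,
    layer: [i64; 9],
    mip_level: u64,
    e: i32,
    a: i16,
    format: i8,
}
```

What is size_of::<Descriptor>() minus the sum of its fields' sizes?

@0: stride [4B, align 4] → 4
+4 pad (align 8)
@8: g [8B, align 8] → 16
@16: d [4B, align 4] → 20
@20: f [2B, align 2] → 22
+2 pad (align 8)
@24: c [8B, align 8] → 32
@32: layer [72B, align 8] → 104
@104: mip_level [8B, align 8] → 112
@112: e [4B, align 4] → 116
@116: a [2B, align 2] → 118
@118: format [1B, align 1] → 119
+1 tail pad (align 8)
size 120, align 8
data bytes 113, size 120 → padding 7

7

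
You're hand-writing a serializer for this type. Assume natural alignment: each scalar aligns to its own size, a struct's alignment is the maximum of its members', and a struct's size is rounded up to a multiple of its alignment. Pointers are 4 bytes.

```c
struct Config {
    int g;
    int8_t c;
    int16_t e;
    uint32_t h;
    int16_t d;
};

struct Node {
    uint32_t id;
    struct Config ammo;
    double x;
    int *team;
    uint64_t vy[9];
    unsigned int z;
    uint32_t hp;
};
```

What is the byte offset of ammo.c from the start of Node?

8

Config: 0..4  g  (4B, 4-aligned); 4..5  c  (1B, 1-aligned); 5..6  -- padding (1B); 6..8  e  (2B, 2-aligned); 8..12  h  (4B, 4-aligned); 12..14  d  (2B, 2-aligned); 14..16  -- tail padding (2B); sizeof = 16, alignof = 4
0..4  id  (4B, 4-aligned)
4..20  ammo  (16B, 4-aligned)
within Config: c at 4
4 + 4 = 8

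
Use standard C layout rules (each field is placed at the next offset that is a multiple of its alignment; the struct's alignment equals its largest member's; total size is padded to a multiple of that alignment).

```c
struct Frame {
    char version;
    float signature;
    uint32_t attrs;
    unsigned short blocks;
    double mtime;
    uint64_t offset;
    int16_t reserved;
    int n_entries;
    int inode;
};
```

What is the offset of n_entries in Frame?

36

@0: version [1B, align 1] → 1
+3 pad (align 4)
@4: signature [4B, align 4] → 8
@8: attrs [4B, align 4] → 12
@12: blocks [2B, align 2] → 14
+2 pad (align 8)
@16: mtime [8B, align 8] → 24
@24: offset [8B, align 8] → 32
@32: reserved [2B, align 2] → 34
+2 pad (align 4)
@36: n_entries [4B, align 4] → 40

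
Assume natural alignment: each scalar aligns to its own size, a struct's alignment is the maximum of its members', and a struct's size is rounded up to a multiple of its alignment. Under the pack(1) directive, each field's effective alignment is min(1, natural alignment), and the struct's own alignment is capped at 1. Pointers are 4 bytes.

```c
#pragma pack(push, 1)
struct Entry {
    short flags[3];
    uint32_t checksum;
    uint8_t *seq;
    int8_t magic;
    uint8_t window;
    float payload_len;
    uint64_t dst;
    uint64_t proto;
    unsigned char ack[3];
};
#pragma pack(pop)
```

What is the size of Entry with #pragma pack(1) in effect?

39

@0: flags [6B, align 1] → 6
@6: checksum [4B, align 1] → 10
@10: seq [4B, align 1] → 14
@14: magic [1B, align 1] → 15
@15: window [1B, align 1] → 16
@16: payload_len [4B, align 1] → 20
@20: dst [8B, align 1] → 28
@28: proto [8B, align 1] → 36
@36: ack [3B, align 1] → 39
size 39, align 1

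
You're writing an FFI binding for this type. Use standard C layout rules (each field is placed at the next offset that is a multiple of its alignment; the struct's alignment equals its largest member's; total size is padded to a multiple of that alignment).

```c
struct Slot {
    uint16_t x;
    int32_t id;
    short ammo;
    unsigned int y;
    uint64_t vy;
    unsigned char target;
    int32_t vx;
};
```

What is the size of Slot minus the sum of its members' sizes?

@0: x [2B, align 2] → 2
+2 pad (align 4)
@4: id [4B, align 4] → 8
@8: ammo [2B, align 2] → 10
+2 pad (align 4)
@12: y [4B, align 4] → 16
@16: vy [8B, align 8] → 24
@24: target [1B, align 1] → 25
+3 pad (align 4)
@28: vx [4B, align 4] → 32
size 32, align 8
data bytes 25, size 32 → padding 7

7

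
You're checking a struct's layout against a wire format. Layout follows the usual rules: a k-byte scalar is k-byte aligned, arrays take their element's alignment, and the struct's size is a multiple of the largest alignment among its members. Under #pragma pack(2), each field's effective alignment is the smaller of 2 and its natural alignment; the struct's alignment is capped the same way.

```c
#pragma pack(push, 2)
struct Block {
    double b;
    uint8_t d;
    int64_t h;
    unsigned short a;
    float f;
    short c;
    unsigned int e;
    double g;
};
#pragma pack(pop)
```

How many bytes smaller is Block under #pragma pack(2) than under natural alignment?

10

natural layout:
  0..8  b  (8B, 8-aligned)
  8..9  d  (1B, 1-aligned)
  9..16  -- padding (7B)
  16..24  h  (8B, 8-aligned)
  24..26  a  (2B, 2-aligned)
  26..28  -- padding (2B)
  28..32  f  (4B, 4-aligned)
  32..34  c  (2B, 2-aligned)
  34..36  -- padding (2B)
  36..40  e  (4B, 4-aligned)
  40..48  g  (8B, 8-aligned)
  sizeof = 48, alignof = 8
packed(2) layout:
  0..8  b  (8B, 2-aligned)
  8..9  d  (1B, 1-aligned)
  9..10  -- padding (1B)
  10..18  h  (8B, 2-aligned)
  18..20  a  (2B, 2-aligned)
  20..24  f  (4B, 2-aligned)
  24..26  c  (2B, 2-aligned)
  26..30  e  (4B, 2-aligned)
  30..38  g  (8B, 2-aligned)
  sizeof = 38, alignof = 2
48 − 38 = 10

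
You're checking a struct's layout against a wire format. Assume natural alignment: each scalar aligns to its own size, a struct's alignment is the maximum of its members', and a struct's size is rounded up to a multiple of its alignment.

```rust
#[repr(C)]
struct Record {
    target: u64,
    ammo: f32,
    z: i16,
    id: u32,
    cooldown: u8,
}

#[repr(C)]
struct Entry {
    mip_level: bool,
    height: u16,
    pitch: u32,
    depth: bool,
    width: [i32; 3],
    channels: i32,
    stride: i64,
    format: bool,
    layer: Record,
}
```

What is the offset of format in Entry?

Record: 0..8  target  (8B, 8-aligned); 8..12  ammo  (4B, 4-aligned); 12..14  z  (2B, 2-aligned); 14..16  -- padding (2B); 16..20  id  (4B, 4-aligned); 20..21  cooldown  (1B, 1-aligned); 21..24  -- tail padding (3B); sizeof = 24, alignof = 8
0..1  mip_level  (1B, 1-aligned)
1..2  -- padding (1B)
2..4  height  (2B, 2-aligned)
4..8  pitch  (4B, 4-aligned)
8..9  depth  (1B, 1-aligned)
9..12  -- padding (3B)
12..24  width  (12B, 4-aligned)
24..28  channels  (4B, 4-aligned)
28..32  -- padding (4B)
32..40  stride  (8B, 8-aligned)
40..41  format  (1B, 1-aligned)

40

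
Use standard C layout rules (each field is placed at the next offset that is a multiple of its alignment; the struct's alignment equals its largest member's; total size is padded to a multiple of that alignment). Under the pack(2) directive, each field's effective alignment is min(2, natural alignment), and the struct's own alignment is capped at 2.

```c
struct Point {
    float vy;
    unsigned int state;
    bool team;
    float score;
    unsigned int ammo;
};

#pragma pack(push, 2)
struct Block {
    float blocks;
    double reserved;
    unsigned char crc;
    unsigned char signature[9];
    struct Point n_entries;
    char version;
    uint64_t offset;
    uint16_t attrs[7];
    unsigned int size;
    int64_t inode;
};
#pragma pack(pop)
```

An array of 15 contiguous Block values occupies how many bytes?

Point: 0..4  vy  (4B, 4-aligned); 4..8  state  (4B, 4-aligned); 8..9  team  (1B, 1-aligned); 9..12  -- padding (3B); 12..16  score  (4B, 4-aligned); 16..20  ammo  (4B, 4-aligned); sizeof = 20, alignof = 4
0..4  blocks  (4B, 2-aligned)
4..12  reserved  (8B, 2-aligned)
12..13  crc  (1B, 1-aligned)
13..22  signature  (9B, 1-aligned)
22..42  n_entries  (20B, 2-aligned)
42..43  version  (1B, 1-aligned)
43..44  -- padding (1B)
44..52  offset  (8B, 2-aligned)
52..66  attrs  (14B, 2-aligned)
66..70  size  (4B, 2-aligned)
70..78  inode  (8B, 2-aligned)
sizeof = 78, alignof = 2
array of 15: 15 × 78 = 1170

1170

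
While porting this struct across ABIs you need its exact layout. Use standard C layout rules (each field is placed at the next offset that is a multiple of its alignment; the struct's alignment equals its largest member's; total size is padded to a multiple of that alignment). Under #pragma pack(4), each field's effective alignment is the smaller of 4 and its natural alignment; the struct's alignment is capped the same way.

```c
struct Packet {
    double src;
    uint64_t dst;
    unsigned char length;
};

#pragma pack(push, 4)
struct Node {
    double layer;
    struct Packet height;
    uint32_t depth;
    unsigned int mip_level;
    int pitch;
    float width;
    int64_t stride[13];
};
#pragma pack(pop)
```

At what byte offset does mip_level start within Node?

Packet: src at 0 (size 8, align 8) → ends 8; dst at 8 (size 8, align 8) → ends 16; length at 16 (size 1, align 1) → ends 17; tail pad 7 to reach multiple of 8; total 24 bytes, alignment 8
layer at 0 (size 8, align 4) → ends 8
height at 8 (size 24, align 4) → ends 32
depth at 32 (size 4, align 4) → ends 36
mip_level at 36 (size 4, align 4) → ends 40

36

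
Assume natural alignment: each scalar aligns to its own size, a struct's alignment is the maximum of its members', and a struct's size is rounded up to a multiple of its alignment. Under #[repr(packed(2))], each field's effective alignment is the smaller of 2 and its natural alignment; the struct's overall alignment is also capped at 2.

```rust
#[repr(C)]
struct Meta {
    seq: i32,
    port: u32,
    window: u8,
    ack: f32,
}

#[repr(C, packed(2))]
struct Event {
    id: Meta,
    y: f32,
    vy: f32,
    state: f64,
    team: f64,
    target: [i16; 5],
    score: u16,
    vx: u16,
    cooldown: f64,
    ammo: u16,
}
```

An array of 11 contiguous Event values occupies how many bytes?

704

Meta: @0: seq [4B, align 4] → 4; @4: port [4B, align 4] → 8; @8: window [1B, align 1] → 9; +3 pad (align 4); @12: ack [4B, align 4] → 16; size 16, align 4
@0: id [16B, align 2] → 16
@16: y [4B, align 2] → 20
@20: vy [4B, align 2] → 24
@24: state [8B, align 2] → 32
@32: team [8B, align 2] → 40
@40: target [10B, align 2] → 50
@50: score [2B, align 2] → 52
@52: vx [2B, align 2] → 54
@54: cooldown [8B, align 2] → 62
@62: ammo [2B, align 2] → 64
size 64, align 2
array of 11: 11 × 64 = 704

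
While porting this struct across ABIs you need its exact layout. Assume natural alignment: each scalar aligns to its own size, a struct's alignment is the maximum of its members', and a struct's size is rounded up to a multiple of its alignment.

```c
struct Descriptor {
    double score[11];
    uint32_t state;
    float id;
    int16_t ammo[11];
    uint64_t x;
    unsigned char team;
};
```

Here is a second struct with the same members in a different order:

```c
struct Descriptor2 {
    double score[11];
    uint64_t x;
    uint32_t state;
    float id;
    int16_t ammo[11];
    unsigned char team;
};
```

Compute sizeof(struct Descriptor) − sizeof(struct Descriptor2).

8

score at 0 (size 88, align 8) → ends 88
state at 88 (size 4, align 4) → ends 92
id at 92 (size 4, align 4) → ends 96
ammo at 96 (size 22, align 2) → ends 118
pad 2 to align 8 for x
x at 120 (size 8, align 8) → ends 128
team at 128 (size 1, align 1) → ends 129
tail pad 7 to reach multiple of 8
total 136 bytes, alignment 8
— Descriptor2 —
score at 0 (size 88, align 8) → ends 88
x at 88 (size 8, align 8) → ends 96
state at 96 (size 4, align 4) → ends 100
id at 100 (size 4, align 4) → ends 104
ammo at 104 (size 22, align 2) → ends 126
team at 126 (size 1, align 1) → ends 127
tail pad 1 to reach multiple of 8
total 128 bytes, alignment 8
136 − 128 = 8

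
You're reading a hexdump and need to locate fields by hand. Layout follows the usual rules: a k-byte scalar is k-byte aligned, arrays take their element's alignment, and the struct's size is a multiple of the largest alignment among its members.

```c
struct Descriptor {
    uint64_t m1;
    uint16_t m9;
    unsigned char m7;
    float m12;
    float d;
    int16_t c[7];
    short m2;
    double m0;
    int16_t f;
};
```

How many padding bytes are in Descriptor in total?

11

0..8  m1  (8B, 8-aligned)
8..10  m9  (2B, 2-aligned)
10..11  m7  (1B, 1-aligned)
11..12  -- padding (1B)
12..16  m12  (4B, 4-aligned)
16..20  d  (4B, 4-aligned)
20..34  c  (14B, 2-aligned)
34..36  m2  (2B, 2-aligned)
36..40  -- padding (4B)
40..48  m0  (8B, 8-aligned)
48..50  f  (2B, 2-aligned)
50..56  -- tail padding (6B)
sizeof = 56, alignof = 8
data bytes 45, size 56 → padding 11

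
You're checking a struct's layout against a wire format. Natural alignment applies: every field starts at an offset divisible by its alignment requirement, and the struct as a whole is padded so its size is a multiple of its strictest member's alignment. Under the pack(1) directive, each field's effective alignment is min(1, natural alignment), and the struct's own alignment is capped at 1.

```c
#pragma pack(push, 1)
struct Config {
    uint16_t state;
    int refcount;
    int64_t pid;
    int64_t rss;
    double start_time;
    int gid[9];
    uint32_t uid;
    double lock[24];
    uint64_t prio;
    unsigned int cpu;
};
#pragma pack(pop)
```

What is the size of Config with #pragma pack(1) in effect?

state at 0 (size 2, align 1) → ends 2
refcount at 2 (size 4, align 1) → ends 6
pid at 6 (size 8, align 1) → ends 14
rss at 14 (size 8, align 1) → ends 22
start_time at 22 (size 8, align 1) → ends 30
gid at 30 (size 36, align 1) → ends 66
uid at 66 (size 4, align 1) → ends 70
lock at 70 (size 192, align 1) → ends 262
prio at 262 (size 8, align 1) → ends 270
cpu at 270 (size 4, align 1) → ends 274
total 274 bytes, alignment 1

274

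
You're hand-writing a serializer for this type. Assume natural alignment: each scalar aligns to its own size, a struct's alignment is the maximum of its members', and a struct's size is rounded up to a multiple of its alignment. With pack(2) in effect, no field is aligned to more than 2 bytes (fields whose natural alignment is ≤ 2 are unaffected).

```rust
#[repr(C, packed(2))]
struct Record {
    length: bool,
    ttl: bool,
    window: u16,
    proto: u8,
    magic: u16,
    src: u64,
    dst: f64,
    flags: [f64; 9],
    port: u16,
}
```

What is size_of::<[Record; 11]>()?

1078

@0: length [1B, align 1] → 1
@1: ttl [1B, align 1] → 2
@2: window [2B, align 2] → 4
@4: proto [1B, align 1] → 5
+1 pad (align 2)
@6: magic [2B, align 2] → 8
@8: src [8B, align 2] → 16
@16: dst [8B, align 2] → 24
@24: flags [72B, align 2] → 96
@96: port [2B, align 2] → 98
size 98, align 2
array of 11: 11 × 98 = 1078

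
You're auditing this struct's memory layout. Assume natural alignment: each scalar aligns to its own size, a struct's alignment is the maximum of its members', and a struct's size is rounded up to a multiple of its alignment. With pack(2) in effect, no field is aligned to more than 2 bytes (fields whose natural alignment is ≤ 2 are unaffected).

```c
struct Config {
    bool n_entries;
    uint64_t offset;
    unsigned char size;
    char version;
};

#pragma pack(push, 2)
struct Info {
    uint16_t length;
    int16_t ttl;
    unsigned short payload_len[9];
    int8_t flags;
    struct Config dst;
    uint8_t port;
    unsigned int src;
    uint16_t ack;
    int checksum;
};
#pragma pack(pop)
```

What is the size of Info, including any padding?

60

Config: 0..1  n_entries  (1B, 1-aligned); 1..8  -- padding (7B); 8..16  offset  (8B, 8-aligned); 16..17  size  (1B, 1-aligned); 17..18  version  (1B, 1-aligned); 18..24  -- tail padding (6B); sizeof = 24, alignof = 8
0..2  length  (2B, 2-aligned)
2..4  ttl  (2B, 2-aligned)
4..22  payload_len  (18B, 2-aligned)
22..23  flags  (1B, 1-aligned)
23..24  -- padding (1B)
24..48  dst  (24B, 2-aligned)
48..49  port  (1B, 1-aligned)
49..50  -- padding (1B)
50..54  src  (4B, 2-aligned)
54..56  ack  (2B, 2-aligned)
56..60  checksum  (4B, 2-aligned)
sizeof = 60, alignof = 2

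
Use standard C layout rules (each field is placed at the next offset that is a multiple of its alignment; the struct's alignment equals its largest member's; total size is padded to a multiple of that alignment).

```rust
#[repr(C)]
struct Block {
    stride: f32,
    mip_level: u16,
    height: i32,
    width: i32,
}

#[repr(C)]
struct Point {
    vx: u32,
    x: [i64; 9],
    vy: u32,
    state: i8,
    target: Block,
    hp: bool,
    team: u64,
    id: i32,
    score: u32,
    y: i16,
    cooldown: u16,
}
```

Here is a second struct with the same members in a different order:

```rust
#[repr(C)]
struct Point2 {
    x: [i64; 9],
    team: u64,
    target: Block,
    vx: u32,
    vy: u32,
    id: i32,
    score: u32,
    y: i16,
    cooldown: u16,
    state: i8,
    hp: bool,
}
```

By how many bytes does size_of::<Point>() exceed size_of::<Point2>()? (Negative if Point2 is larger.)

Block: @0: stride [4B, align 4] → 4; @4: mip_level [2B, align 2] → 6; +2 pad (align 4); @8: height [4B, align 4] → 12; @12: width [4B, align 4] → 16; size 16, align 4
@0: vx [4B, align 4] → 4
+4 pad (align 8)
@8: x [72B, align 8] → 80
@80: vy [4B, align 4] → 84
@84: state [1B, align 1] → 85
+3 pad (align 4)
@88: target [16B, align 4] → 104
@104: hp [1B, align 1] → 105
+7 pad (align 8)
@112: team [8B, align 8] → 120
@120: id [4B, align 4] → 124
@124: score [4B, align 4] → 128
@128: y [2B, align 2] → 130
@130: cooldown [2B, align 2] → 132
+4 tail pad (align 8)
size 136, align 8
— Point2 —
@0: x [72B, align 8] → 72
@72: team [8B, align 8] → 80
@80: target [16B, align 4] → 96
@96: vx [4B, align 4] → 100
@100: vy [4B, align 4] → 104
@104: id [4B, align 4] → 108
@108: score [4B, align 4] → 112
@112: y [2B, align 2] → 114
@114: cooldown [2B, align 2] → 116
@116: state [1B, align 1] → 117
@117: hp [1B, align 1] → 118
+2 tail pad (align 8)
size 120, align 8
136 − 120 = 16

16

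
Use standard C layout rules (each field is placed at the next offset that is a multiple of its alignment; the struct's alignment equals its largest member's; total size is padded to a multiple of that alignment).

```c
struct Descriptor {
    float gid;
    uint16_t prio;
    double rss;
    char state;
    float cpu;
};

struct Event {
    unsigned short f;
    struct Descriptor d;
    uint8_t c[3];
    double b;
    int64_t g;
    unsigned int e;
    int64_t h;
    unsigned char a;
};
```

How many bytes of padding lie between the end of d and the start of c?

0

Descriptor: 0..4  gid  (4B, 4-aligned); 4..6  prio  (2B, 2-aligned); 6..8  -- padding (2B); 8..16  rss  (8B, 8-aligned); 16..17  state  (1B, 1-aligned); 17..20  -- padding (3B); 20..24  cpu  (4B, 4-aligned); sizeof = 24, alignof = 8
0..2  f  (2B, 2-aligned)
2..8  -- padding (6B)
8..32  d  (24B, 8-aligned)
32..35  c  (3B, 1-aligned)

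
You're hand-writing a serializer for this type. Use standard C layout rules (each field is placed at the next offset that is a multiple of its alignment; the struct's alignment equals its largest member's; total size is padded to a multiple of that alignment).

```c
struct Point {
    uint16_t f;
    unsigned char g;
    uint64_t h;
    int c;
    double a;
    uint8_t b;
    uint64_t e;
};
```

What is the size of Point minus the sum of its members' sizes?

16

0..2  f  (2B, 2-aligned)
2..3  g  (1B, 1-aligned)
3..8  -- padding (5B)
8..16  h  (8B, 8-aligned)
16..20  c  (4B, 4-aligned)
20..24  -- padding (4B)
24..32  a  (8B, 8-aligned)
32..33  b  (1B, 1-aligned)
33..40  -- padding (7B)
40..48  e  (8B, 8-aligned)
sizeof = 48, alignof = 8
data bytes 32, size 48 → padding 16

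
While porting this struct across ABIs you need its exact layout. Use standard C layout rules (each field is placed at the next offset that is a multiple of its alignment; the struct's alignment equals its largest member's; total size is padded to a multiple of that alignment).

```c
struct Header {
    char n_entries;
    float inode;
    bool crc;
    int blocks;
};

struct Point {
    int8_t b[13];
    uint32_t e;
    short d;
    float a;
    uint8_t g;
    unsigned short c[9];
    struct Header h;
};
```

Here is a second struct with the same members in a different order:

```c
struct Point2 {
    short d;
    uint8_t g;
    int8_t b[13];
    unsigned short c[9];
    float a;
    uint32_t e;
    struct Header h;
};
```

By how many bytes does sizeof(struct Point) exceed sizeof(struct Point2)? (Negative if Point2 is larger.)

4

Header: 0..1  n_entries  (1B, 1-aligned); 1..4  -- padding (3B); 4..8  inode  (4B, 4-aligned); 8..9  crc  (1B, 1-aligned); 9..12  -- padding (3B); 12..16  blocks  (4B, 4-aligned); sizeof = 16, alignof = 4
0..13  b  (13B, 1-aligned)
13..16  -- padding (3B)
16..20  e  (4B, 4-aligned)
20..22  d  (2B, 2-aligned)
22..24  -- padding (2B)
24..28  a  (4B, 4-aligned)
28..29  g  (1B, 1-aligned)
29..30  -- padding (1B)
30..48  c  (18B, 2-aligned)
48..64  h  (16B, 4-aligned)
sizeof = 64, alignof = 4
— Point2 —
0..2  d  (2B, 2-aligned)
2..3  g  (1B, 1-aligned)
3..16  b  (13B, 1-aligned)
16..34  c  (18B, 2-aligned)
34..36  -- padding (2B)
36..40  a  (4B, 4-aligned)
40..44  e  (4B, 4-aligned)
44..60  h  (16B, 4-aligned)
sizeof = 60, alignof = 4
64 − 60 = 4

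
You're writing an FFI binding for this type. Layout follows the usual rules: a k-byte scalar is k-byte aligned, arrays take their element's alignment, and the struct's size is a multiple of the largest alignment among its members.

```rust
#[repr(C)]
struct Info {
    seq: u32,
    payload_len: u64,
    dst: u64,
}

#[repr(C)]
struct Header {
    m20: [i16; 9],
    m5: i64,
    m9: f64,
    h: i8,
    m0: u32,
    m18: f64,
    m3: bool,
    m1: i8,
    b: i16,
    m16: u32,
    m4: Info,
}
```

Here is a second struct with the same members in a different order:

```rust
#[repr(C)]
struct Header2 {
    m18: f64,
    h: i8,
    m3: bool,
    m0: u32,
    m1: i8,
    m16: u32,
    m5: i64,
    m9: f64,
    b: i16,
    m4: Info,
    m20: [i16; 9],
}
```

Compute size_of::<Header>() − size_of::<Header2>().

-8

Info: seq at 0 (size 4, align 4) → ends 4; pad 4 to align 8 for payload_len; payload_len at 8 (size 8, align 8) → ends 16; dst at 16 (size 8, align 8) → ends 24; total 24 bytes, alignment 8
m20 at 0 (size 18, align 2) → ends 18
pad 6 to align 8 for m5
m5 at 24 (size 8, align 8) → ends 32
m9 at 32 (size 8, align 8) → ends 40
h at 40 (size 1, align 1) → ends 41
pad 3 to align 4 for m0
m0 at 44 (size 4, align 4) → ends 48
m18 at 48 (size 8, align 8) → ends 56
m3 at 56 (size 1, align 1) → ends 57
m1 at 57 (size 1, align 1) → ends 58
b at 58 (size 2, align 2) → ends 60
m16 at 60 (size 4, align 4) → ends 64
m4 at 64 (size 24, align 8) → ends 88
total 88 bytes, alignment 8
— Header2 —
m18 at 0 (size 8, align 8) → ends 8
h at 8 (size 1, align 1) → ends 9
m3 at 9 (size 1, align 1) → ends 10
pad 2 to align 4 for m0
m0 at 12 (size 4, align 4) → ends 16
m1 at 16 (size 1, align 1) → ends 17
pad 3 to align 4 for m16
m16 at 20 (size 4, align 4) → ends 24
m5 at 24 (size 8, align 8) → ends 32
m9 at 32 (size 8, align 8) → ends 40
b at 40 (size 2, align 2) → ends 42
pad 6 to align 8 for m4
m4 at 48 (size 24, align 8) → ends 72
m20 at 72 (size 18, align 2) → ends 90
tail pad 6 to reach multiple of 8
total 96 bytes, alignment 8
88 − 96 = -8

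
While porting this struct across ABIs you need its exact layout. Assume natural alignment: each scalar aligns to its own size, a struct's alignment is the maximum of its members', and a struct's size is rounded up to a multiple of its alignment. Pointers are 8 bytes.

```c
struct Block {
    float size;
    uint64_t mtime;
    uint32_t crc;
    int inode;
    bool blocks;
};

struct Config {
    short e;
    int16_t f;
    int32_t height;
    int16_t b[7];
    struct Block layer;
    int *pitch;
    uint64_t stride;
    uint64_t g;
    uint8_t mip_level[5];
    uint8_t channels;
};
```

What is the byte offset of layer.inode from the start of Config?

Block: @0: size [4B, align 4] → 4; +4 pad (align 8); @8: mtime [8B, align 8] → 16; @16: crc [4B, align 4] → 20; @20: inode [4B, align 4] → 24; @24: blocks [1B, align 1] → 25; +7 tail pad (align 8); size 32, align 8
@0: e [2B, align 2] → 2
@2: f [2B, align 2] → 4
@4: height [4B, align 4] → 8
@8: b [14B, align 2] → 22
+2 pad (align 8)
@24: layer [32B, align 8] → 56
within Block: inode at 20
24 + 20 = 44

44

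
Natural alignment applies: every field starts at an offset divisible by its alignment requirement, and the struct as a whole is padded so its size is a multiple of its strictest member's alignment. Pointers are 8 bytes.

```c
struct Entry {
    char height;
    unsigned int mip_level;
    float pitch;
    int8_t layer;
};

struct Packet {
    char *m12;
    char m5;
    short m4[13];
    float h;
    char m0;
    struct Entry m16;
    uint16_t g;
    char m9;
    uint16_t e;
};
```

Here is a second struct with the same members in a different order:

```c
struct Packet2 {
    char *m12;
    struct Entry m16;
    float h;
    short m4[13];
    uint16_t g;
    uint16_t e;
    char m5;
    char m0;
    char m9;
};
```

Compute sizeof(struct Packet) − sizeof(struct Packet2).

Entry: 0..1  height  (1B, 1-aligned); 1..4  -- padding (3B); 4..8  mip_level  (4B, 4-aligned); 8..12  pitch  (4B, 4-aligned); 12..13  layer  (1B, 1-aligned); 13..16  -- tail padding (3B); sizeof = 16, alignof = 4
0..8  m12  (8B, 8-aligned)
8..9  m5  (1B, 1-aligned)
9..10  -- padding (1B)
10..36  m4  (26B, 2-aligned)
36..40  h  (4B, 4-aligned)
40..41  m0  (1B, 1-aligned)
41..44  -- padding (3B)
44..60  m16  (16B, 4-aligned)
60..62  g  (2B, 2-aligned)
62..63  m9  (1B, 1-aligned)
63..64  -- padding (1B)
64..66  e  (2B, 2-aligned)
66..72  -- tail padding (6B)
sizeof = 72, alignof = 8
— Packet2 —
0..8  m12  (8B, 8-aligned)
8..24  m16  (16B, 4-aligned)
24..28  h  (4B, 4-aligned)
28..54  m4  (26B, 2-aligned)
54..56  g  (2B, 2-aligned)
56..58  e  (2B, 2-aligned)
58..59  m5  (1B, 1-aligned)
59..60  m0  (1B, 1-aligned)
60..61  m9  (1B, 1-aligned)
61..64  -- tail padding (3B)
sizeof = 64, alignof = 8
72 − 64 = 8

8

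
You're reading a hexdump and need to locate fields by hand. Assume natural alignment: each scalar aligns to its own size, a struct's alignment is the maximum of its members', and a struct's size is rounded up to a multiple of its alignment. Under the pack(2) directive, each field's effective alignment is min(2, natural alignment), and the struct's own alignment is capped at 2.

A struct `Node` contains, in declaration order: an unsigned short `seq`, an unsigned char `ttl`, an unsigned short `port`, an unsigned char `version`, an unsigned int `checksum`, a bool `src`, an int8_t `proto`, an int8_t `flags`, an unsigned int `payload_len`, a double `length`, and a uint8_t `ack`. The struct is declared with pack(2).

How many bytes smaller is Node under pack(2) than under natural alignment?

natural layout:
  0..2  seq  (2B, 2-aligned)
  2..3  ttl  (1B, 1-aligned)
  3..4  -- padding (1B)
  4..6  port  (2B, 2-aligned)
  6..7  version  (1B, 1-aligned)
  7..8  -- padding (1B)
  8..12  checksum  (4B, 4-aligned)
  12..13  src  (1B, 1-aligned)
  13..14  proto  (1B, 1-aligned)
  14..15  flags  (1B, 1-aligned)
  15..16  -- padding (1B)
  16..20  payload_len  (4B, 4-aligned)
  20..24  -- padding (4B)
  24..32  length  (8B, 8-aligned)
  32..33  ack  (1B, 1-aligned)
  33..40  -- tail padding (7B)
  sizeof = 40, alignof = 8
packed(2) layout:
  0..2  seq  (2B, 2-aligned)
  2..3  ttl  (1B, 1-aligned)
  3..4  -- padding (1B)
  4..6  port  (2B, 2-aligned)
  6..7  version  (1B, 1-aligned)
  7..8  -- padding (1B)
  8..12  checksum  (4B, 2-aligned)
  12..13  src  (1B, 1-aligned)
  13..14  proto  (1B, 1-aligned)
  14..15  flags  (1B, 1-aligned)
  15..16  -- padding (1B)
  16..20  payload_len  (4B, 2-aligned)
  20..28  length  (8B, 2-aligned)
  28..29  ack  (1B, 1-aligned)
  29..30  -- tail padding (1B)
  sizeof = 30, alignof = 2
40 − 30 = 10

10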